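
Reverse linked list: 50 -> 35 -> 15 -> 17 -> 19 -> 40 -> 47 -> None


Step 1: curr=50, set curr.next=prev(None) | reversed so far: 50
Step 2: curr=35, set curr.next=prev(50) | reversed so far: 35 -> 50
Step 3: curr=15, set curr.next=prev(35) | reversed so far: 15 -> 35 -> 50
Step 4: curr=17, set curr.next=prev(15) | reversed so far: 17 -> 15 -> 35 -> 50
Step 5: curr=19, set curr.next=prev(17) | reversed so far: 19 -> 17 -> 15 -> 35 -> 50
Step 6: curr=40, set curr.next=prev(19) | reversed so far: 40 -> 19 -> 17 -> 15 -> 35 -> 50
Step 7: curr=47, set curr.next=prev(40) | reversed so far: 47 -> 40 -> 19 -> 17 -> 15 -> 35 -> 50

47 -> 40 -> 19 -> 17 -> 15 -> 35 -> 50 -> None


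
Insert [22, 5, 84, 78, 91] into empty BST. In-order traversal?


Insert 22: root
Insert 5: L from 22
Insert 84: R from 22
Insert 78: R from 22 -> L from 84
Insert 91: R from 22 -> R from 84

In-order: [5, 22, 78, 84, 91]


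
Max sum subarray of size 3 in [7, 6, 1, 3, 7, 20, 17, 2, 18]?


[0:3]: 14
[1:4]: 10
[2:5]: 11
[3:6]: 30
[4:7]: 44
[5:8]: 39
[6:9]: 37

Max: 44 at [4:7]


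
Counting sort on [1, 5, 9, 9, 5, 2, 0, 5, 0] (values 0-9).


Input: [1, 5, 9, 9, 5, 2, 0, 5, 0]
Counts: [2, 1, 1, 0, 0, 3, 0, 0, 0, 2]

Sorted: [0, 0, 1, 2, 5, 5, 5, 9, 9]


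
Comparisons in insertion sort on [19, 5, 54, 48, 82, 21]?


Algorithm: insertion sort
Input: [19, 5, 54, 48, 82, 21]
Sorted: [5, 19, 21, 48, 54, 82]

9


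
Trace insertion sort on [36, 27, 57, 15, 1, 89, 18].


Initial: [36, 27, 57, 15, 1, 89, 18]
Insert 27: [27, 36, 57, 15, 1, 89, 18]
Insert 57: [27, 36, 57, 15, 1, 89, 18]
Insert 15: [15, 27, 36, 57, 1, 89, 18]
Insert 1: [1, 15, 27, 36, 57, 89, 18]
Insert 89: [1, 15, 27, 36, 57, 89, 18]
Insert 18: [1, 15, 18, 27, 36, 57, 89]

Sorted: [1, 15, 18, 27, 36, 57, 89]


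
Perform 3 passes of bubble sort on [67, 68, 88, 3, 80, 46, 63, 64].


Initial: [67, 68, 88, 3, 80, 46, 63, 64]
Pass 1: [67, 68, 3, 80, 46, 63, 64, 88] (5 swaps)
Pass 2: [67, 3, 68, 46, 63, 64, 80, 88] (4 swaps)
Pass 3: [3, 67, 46, 63, 64, 68, 80, 88] (4 swaps)

After 3 passes: [3, 67, 46, 63, 64, 68, 80, 88]


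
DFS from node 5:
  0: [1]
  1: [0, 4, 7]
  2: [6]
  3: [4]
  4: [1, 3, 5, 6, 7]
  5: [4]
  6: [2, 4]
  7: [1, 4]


Visit 5, push [4]
Visit 4, push [7, 6, 3, 1]
Visit 1, push [7, 0]
Visit 0, push []
Visit 7, push []
Visit 3, push []
Visit 6, push [2]
Visit 2, push []

DFS order: [5, 4, 1, 0, 7, 3, 6, 2]


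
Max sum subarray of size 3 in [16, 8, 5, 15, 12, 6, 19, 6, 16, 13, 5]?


[0:3]: 29
[1:4]: 28
[2:5]: 32
[3:6]: 33
[4:7]: 37
[5:8]: 31
[6:9]: 41
[7:10]: 35
[8:11]: 34

Max: 41 at [6:9]


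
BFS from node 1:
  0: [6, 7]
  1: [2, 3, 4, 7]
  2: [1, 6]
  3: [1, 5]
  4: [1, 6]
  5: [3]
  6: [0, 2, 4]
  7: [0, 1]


Visit 1, enqueue [2, 3, 4, 7]
Visit 2, enqueue [6]
Visit 3, enqueue [5]
Visit 4, enqueue []
Visit 7, enqueue [0]
Visit 6, enqueue []
Visit 5, enqueue []
Visit 0, enqueue []

BFS order: [1, 2, 3, 4, 7, 6, 5, 0]


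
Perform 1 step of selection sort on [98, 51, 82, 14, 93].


Initial: [98, 51, 82, 14, 93]
Step 1: min=14 at 3
  Swap: [14, 51, 82, 98, 93]

After 1 step: [14, 51, 82, 98, 93]


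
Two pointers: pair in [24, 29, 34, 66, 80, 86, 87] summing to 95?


lo=0(24)+hi=6(87)=111
lo=0(24)+hi=5(86)=110
lo=0(24)+hi=4(80)=104
lo=0(24)+hi=3(66)=90
lo=1(29)+hi=3(66)=95

Yes: 29+66=95


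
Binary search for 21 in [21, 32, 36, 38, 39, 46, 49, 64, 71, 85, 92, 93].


Step 1: lo=0, hi=11, mid=5, val=46
Step 2: lo=0, hi=4, mid=2, val=36
Step 3: lo=0, hi=1, mid=0, val=21

Found at index 0


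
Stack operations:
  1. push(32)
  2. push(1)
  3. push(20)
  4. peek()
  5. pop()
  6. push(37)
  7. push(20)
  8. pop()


push(32) -> [32]
push(1) -> [32, 1]
push(20) -> [32, 1, 20]
peek()->20
pop()->20, [32, 1]
push(37) -> [32, 1, 37]
push(20) -> [32, 1, 37, 20]
pop()->20, [32, 1, 37]

Final stack: [32, 1, 37]


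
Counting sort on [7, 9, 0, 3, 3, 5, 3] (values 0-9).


Input: [7, 9, 0, 3, 3, 5, 3]
Counts: [1, 0, 0, 3, 0, 1, 0, 1, 0, 1]

Sorted: [0, 3, 3, 3, 5, 7, 9]


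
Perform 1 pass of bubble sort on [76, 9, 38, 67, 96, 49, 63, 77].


Initial: [76, 9, 38, 67, 96, 49, 63, 77]
Pass 1: [9, 38, 67, 76, 49, 63, 77, 96] (6 swaps)

After 1 pass: [9, 38, 67, 76, 49, 63, 77, 96]


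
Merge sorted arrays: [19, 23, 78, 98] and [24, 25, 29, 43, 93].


Take 19 from A
Take 23 from A
Take 24 from B
Take 25 from B
Take 29 from B
Take 43 from B
Take 78 from A
Take 93 from B

Merged: [19, 23, 24, 25, 29, 43, 78, 93, 98]


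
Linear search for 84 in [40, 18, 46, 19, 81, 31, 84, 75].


i=0: 40!=84
i=1: 18!=84
i=2: 46!=84
i=3: 19!=84
i=4: 81!=84
i=5: 31!=84
i=6: 84==84 found!

Found at 6, 7 comps


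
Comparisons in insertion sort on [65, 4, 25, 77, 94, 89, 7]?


Algorithm: insertion sort
Input: [65, 4, 25, 77, 94, 89, 7]
Sorted: [4, 7, 25, 65, 77, 89, 94]

13


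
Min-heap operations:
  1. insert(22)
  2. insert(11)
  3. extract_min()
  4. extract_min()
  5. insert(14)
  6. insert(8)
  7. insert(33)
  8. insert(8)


insert(22) -> [22]
insert(11) -> [11, 22]
extract_min()->11, [22]
extract_min()->22, []
insert(14) -> [14]
insert(8) -> [8, 14]
insert(33) -> [8, 14, 33]
insert(8) -> [8, 8, 33, 14]

Final heap: [8, 8, 33, 14]


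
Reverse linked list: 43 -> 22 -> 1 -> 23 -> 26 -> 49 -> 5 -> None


Step 1: curr=43, set curr.next=prev(None) | reversed so far: 43
Step 2: curr=22, set curr.next=prev(43) | reversed so far: 22 -> 43
Step 3: curr=1, set curr.next=prev(22) | reversed so far: 1 -> 22 -> 43
Step 4: curr=23, set curr.next=prev(1) | reversed so far: 23 -> 1 -> 22 -> 43
Step 5: curr=26, set curr.next=prev(23) | reversed so far: 26 -> 23 -> 1 -> 22 -> 43
Step 6: curr=49, set curr.next=prev(26) | reversed so far: 49 -> 26 -> 23 -> 1 -> 22 -> 43
Step 7: curr=5, set curr.next=prev(49) | reversed so far: 5 -> 49 -> 26 -> 23 -> 1 -> 22 -> 43

5 -> 49 -> 26 -> 23 -> 1 -> 22 -> 43 -> None


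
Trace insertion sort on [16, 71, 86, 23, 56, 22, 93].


Initial: [16, 71, 86, 23, 56, 22, 93]
Insert 71: [16, 71, 86, 23, 56, 22, 93]
Insert 86: [16, 71, 86, 23, 56, 22, 93]
Insert 23: [16, 23, 71, 86, 56, 22, 93]
Insert 56: [16, 23, 56, 71, 86, 22, 93]
Insert 22: [16, 22, 23, 56, 71, 86, 93]
Insert 93: [16, 22, 23, 56, 71, 86, 93]

Sorted: [16, 22, 23, 56, 71, 86, 93]


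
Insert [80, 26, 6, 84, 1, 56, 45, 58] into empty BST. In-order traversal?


Insert 80: root
Insert 26: L from 80
Insert 6: L from 80 -> L from 26
Insert 84: R from 80
Insert 1: L from 80 -> L from 26 -> L from 6
Insert 56: L from 80 -> R from 26
Insert 45: L from 80 -> R from 26 -> L from 56
Insert 58: L from 80 -> R from 26 -> R from 56

In-order: [1, 6, 26, 45, 56, 58, 80, 84]


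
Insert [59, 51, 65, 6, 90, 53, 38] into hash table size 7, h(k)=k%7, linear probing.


Insert 59: h=3 -> slot 3
Insert 51: h=2 -> slot 2
Insert 65: h=2, 2 probes -> slot 4
Insert 6: h=6 -> slot 6
Insert 90: h=6, 1 probes -> slot 0
Insert 53: h=4, 1 probes -> slot 5
Insert 38: h=3, 5 probes -> slot 1

Table: [90, 38, 51, 59, 65, 53, 6]


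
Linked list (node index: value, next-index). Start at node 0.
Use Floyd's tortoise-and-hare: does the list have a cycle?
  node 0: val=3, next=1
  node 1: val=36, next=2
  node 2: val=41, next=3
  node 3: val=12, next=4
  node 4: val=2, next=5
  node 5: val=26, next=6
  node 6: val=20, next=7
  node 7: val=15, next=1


Floyd's tortoise (slow, +1) and hare (fast, +2):
  init: slow=0, fast=0
  step 1: slow=1, fast=2
  step 2: slow=2, fast=4
  step 3: slow=3, fast=6
  step 4: slow=4, fast=1
  step 5: slow=5, fast=3
  step 6: slow=6, fast=5
  step 7: slow=7, fast=7
  slow == fast at node 7: cycle detected

Cycle: yes


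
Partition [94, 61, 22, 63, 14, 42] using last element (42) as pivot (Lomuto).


Pivot: 42
  22 <= 42: swap -> [22, 61, 94, 63, 14, 42]
  14 <= 42: swap -> [22, 14, 94, 63, 61, 42]
Place pivot at 2: [22, 14, 42, 63, 61, 94]

Partitioned: [22, 14, 42, 63, 61, 94]


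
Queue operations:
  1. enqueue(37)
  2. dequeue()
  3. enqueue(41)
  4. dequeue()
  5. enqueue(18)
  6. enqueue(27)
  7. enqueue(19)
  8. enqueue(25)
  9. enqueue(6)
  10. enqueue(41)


enqueue(37) -> [37]
dequeue()->37, []
enqueue(41) -> [41]
dequeue()->41, []
enqueue(18) -> [18]
enqueue(27) -> [18, 27]
enqueue(19) -> [18, 27, 19]
enqueue(25) -> [18, 27, 19, 25]
enqueue(6) -> [18, 27, 19, 25, 6]
enqueue(41) -> [18, 27, 19, 25, 6, 41]

Final queue: [18, 27, 19, 25, 6, 41]


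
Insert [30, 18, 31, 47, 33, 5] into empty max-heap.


Insert 30: [30]
Insert 18: [30, 18]
Insert 31: [31, 18, 30]
Insert 47: [47, 31, 30, 18]
Insert 33: [47, 33, 30, 18, 31]
Insert 5: [47, 33, 30, 18, 31, 5]

Final heap: [47, 33, 30, 18, 31, 5]


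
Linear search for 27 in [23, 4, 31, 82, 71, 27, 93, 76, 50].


i=0: 23!=27
i=1: 4!=27
i=2: 31!=27
i=3: 82!=27
i=4: 71!=27
i=5: 27==27 found!

Found at 5, 6 comps


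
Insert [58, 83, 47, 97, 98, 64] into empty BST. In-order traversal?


Insert 58: root
Insert 83: R from 58
Insert 47: L from 58
Insert 97: R from 58 -> R from 83
Insert 98: R from 58 -> R from 83 -> R from 97
Insert 64: R from 58 -> L from 83

In-order: [47, 58, 64, 83, 97, 98]


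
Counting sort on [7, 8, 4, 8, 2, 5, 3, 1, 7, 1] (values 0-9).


Input: [7, 8, 4, 8, 2, 5, 3, 1, 7, 1]
Counts: [0, 2, 1, 1, 1, 1, 0, 2, 2, 0]

Sorted: [1, 1, 2, 3, 4, 5, 7, 7, 8, 8]


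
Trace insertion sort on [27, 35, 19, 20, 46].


Initial: [27, 35, 19, 20, 46]
Insert 35: [27, 35, 19, 20, 46]
Insert 19: [19, 27, 35, 20, 46]
Insert 20: [19, 20, 27, 35, 46]
Insert 46: [19, 20, 27, 35, 46]

Sorted: [19, 20, 27, 35, 46]


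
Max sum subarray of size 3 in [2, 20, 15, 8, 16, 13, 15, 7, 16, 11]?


[0:3]: 37
[1:4]: 43
[2:5]: 39
[3:6]: 37
[4:7]: 44
[5:8]: 35
[6:9]: 38
[7:10]: 34

Max: 44 at [4:7]


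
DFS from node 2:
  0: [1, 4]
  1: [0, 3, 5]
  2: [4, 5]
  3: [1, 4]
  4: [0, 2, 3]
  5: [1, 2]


Visit 2, push [5, 4]
Visit 4, push [3, 0]
Visit 0, push [1]
Visit 1, push [5, 3]
Visit 3, push []
Visit 5, push []

DFS order: [2, 4, 0, 1, 3, 5]


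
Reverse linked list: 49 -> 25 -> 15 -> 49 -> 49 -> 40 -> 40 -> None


Step 1: curr=49, set curr.next=prev(None) | reversed so far: 49
Step 2: curr=25, set curr.next=prev(49) | reversed so far: 25 -> 49
Step 3: curr=15, set curr.next=prev(25) | reversed so far: 15 -> 25 -> 49
Step 4: curr=49, set curr.next=prev(15) | reversed so far: 49 -> 15 -> 25 -> 49
Step 5: curr=49, set curr.next=prev(49) | reversed so far: 49 -> 49 -> 15 -> 25 -> 49
Step 6: curr=40, set curr.next=prev(49) | reversed so far: 40 -> 49 -> 49 -> 15 -> 25 -> 49
Step 7: curr=40, set curr.next=prev(40) | reversed so far: 40 -> 40 -> 49 -> 49 -> 15 -> 25 -> 49

40 -> 40 -> 49 -> 49 -> 15 -> 25 -> 49 -> None


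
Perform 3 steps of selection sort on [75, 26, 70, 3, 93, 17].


Initial: [75, 26, 70, 3, 93, 17]
Step 1: min=3 at 3
  Swap: [3, 26, 70, 75, 93, 17]
Step 2: min=17 at 5
  Swap: [3, 17, 70, 75, 93, 26]
Step 3: min=26 at 5
  Swap: [3, 17, 26, 75, 93, 70]

After 3 steps: [3, 17, 26, 75, 93, 70]


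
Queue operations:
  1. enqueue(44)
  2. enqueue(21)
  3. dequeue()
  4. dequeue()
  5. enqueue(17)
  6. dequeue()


enqueue(44) -> [44]
enqueue(21) -> [44, 21]
dequeue()->44, [21]
dequeue()->21, []
enqueue(17) -> [17]
dequeue()->17, []

Final queue: []


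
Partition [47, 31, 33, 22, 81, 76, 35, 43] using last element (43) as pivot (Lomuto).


Pivot: 43
  31 <= 43: swap -> [31, 47, 33, 22, 81, 76, 35, 43]
  33 <= 43: swap -> [31, 33, 47, 22, 81, 76, 35, 43]
  22 <= 43: swap -> [31, 33, 22, 47, 81, 76, 35, 43]
  35 <= 43: swap -> [31, 33, 22, 35, 81, 76, 47, 43]
Place pivot at 4: [31, 33, 22, 35, 43, 76, 47, 81]

Partitioned: [31, 33, 22, 35, 43, 76, 47, 81]


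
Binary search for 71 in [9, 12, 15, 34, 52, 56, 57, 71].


Step 1: lo=0, hi=7, mid=3, val=34
Step 2: lo=4, hi=7, mid=5, val=56
Step 3: lo=6, hi=7, mid=6, val=57
Step 4: lo=7, hi=7, mid=7, val=71

Found at index 7


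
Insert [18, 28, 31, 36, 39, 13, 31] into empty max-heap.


Insert 18: [18]
Insert 28: [28, 18]
Insert 31: [31, 18, 28]
Insert 36: [36, 31, 28, 18]
Insert 39: [39, 36, 28, 18, 31]
Insert 13: [39, 36, 28, 18, 31, 13]
Insert 31: [39, 36, 31, 18, 31, 13, 28]

Final heap: [39, 36, 31, 18, 31, 13, 28]


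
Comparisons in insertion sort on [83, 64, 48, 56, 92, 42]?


Algorithm: insertion sort
Input: [83, 64, 48, 56, 92, 42]
Sorted: [42, 48, 56, 64, 83, 92]

12


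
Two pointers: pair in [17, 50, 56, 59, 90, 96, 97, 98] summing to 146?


lo=0(17)+hi=7(98)=115
lo=1(50)+hi=7(98)=148
lo=1(50)+hi=6(97)=147
lo=1(50)+hi=5(96)=146

Yes: 50+96=146


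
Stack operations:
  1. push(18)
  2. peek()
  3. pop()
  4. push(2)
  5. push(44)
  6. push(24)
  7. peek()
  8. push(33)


push(18) -> [18]
peek()->18
pop()->18, []
push(2) -> [2]
push(44) -> [2, 44]
push(24) -> [2, 44, 24]
peek()->24
push(33) -> [2, 44, 24, 33]

Final stack: [2, 44, 24, 33]


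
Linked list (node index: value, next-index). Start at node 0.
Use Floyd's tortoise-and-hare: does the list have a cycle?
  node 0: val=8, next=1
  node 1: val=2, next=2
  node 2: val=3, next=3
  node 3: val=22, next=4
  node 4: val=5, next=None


Floyd's tortoise (slow, +1) and hare (fast, +2):
  init: slow=0, fast=0
  step 1: slow=1, fast=2
  step 2: slow=2, fast=4
  step 3: fast -> None, no cycle

Cycle: no


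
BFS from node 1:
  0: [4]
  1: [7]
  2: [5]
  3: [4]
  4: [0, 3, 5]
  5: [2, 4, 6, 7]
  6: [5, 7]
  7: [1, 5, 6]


Visit 1, enqueue [7]
Visit 7, enqueue [5, 6]
Visit 5, enqueue [2, 4]
Visit 6, enqueue []
Visit 2, enqueue []
Visit 4, enqueue [0, 3]
Visit 0, enqueue []
Visit 3, enqueue []

BFS order: [1, 7, 5, 6, 2, 4, 0, 3]


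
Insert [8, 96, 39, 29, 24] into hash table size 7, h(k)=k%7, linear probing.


Insert 8: h=1 -> slot 1
Insert 96: h=5 -> slot 5
Insert 39: h=4 -> slot 4
Insert 29: h=1, 1 probes -> slot 2
Insert 24: h=3 -> slot 3

Table: [None, 8, 29, 24, 39, 96, None]


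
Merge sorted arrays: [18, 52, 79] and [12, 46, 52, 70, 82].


Take 12 from B
Take 18 from A
Take 46 from B
Take 52 from A
Take 52 from B
Take 70 from B
Take 79 from A

Merged: [12, 18, 46, 52, 52, 70, 79, 82]


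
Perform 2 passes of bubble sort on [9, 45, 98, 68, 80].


Initial: [9, 45, 98, 68, 80]
Pass 1: [9, 45, 68, 80, 98] (2 swaps)
Pass 2: [9, 45, 68, 80, 98] (0 swaps)

After 2 passes: [9, 45, 68, 80, 98]


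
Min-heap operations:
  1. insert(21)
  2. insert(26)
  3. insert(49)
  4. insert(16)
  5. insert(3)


insert(21) -> [21]
insert(26) -> [21, 26]
insert(49) -> [21, 26, 49]
insert(16) -> [16, 21, 49, 26]
insert(3) -> [3, 16, 49, 26, 21]

Final heap: [3, 16, 49, 26, 21]


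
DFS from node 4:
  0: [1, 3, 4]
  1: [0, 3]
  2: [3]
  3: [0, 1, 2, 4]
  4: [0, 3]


Visit 4, push [3, 0]
Visit 0, push [3, 1]
Visit 1, push [3]
Visit 3, push [2]
Visit 2, push []

DFS order: [4, 0, 1, 3, 2]


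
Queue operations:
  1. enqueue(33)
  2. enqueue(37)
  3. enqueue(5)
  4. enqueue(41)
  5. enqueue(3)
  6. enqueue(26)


enqueue(33) -> [33]
enqueue(37) -> [33, 37]
enqueue(5) -> [33, 37, 5]
enqueue(41) -> [33, 37, 5, 41]
enqueue(3) -> [33, 37, 5, 41, 3]
enqueue(26) -> [33, 37, 5, 41, 3, 26]

Final queue: [33, 37, 5, 41, 3, 26]


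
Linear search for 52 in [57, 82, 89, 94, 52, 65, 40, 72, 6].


i=0: 57!=52
i=1: 82!=52
i=2: 89!=52
i=3: 94!=52
i=4: 52==52 found!

Found at 4, 5 comps


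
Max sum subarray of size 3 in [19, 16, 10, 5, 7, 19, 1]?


[0:3]: 45
[1:4]: 31
[2:5]: 22
[3:6]: 31
[4:7]: 27

Max: 45 at [0:3]


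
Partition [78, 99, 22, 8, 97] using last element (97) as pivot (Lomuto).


Pivot: 97
  78 <= 97: advance i (no swap)
  22 <= 97: swap -> [78, 22, 99, 8, 97]
  8 <= 97: swap -> [78, 22, 8, 99, 97]
Place pivot at 3: [78, 22, 8, 97, 99]

Partitioned: [78, 22, 8, 97, 99]


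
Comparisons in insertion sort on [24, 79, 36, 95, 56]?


Algorithm: insertion sort
Input: [24, 79, 36, 95, 56]
Sorted: [24, 36, 56, 79, 95]

7


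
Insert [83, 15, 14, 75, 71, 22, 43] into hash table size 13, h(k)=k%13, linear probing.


Insert 83: h=5 -> slot 5
Insert 15: h=2 -> slot 2
Insert 14: h=1 -> slot 1
Insert 75: h=10 -> slot 10
Insert 71: h=6 -> slot 6
Insert 22: h=9 -> slot 9
Insert 43: h=4 -> slot 4

Table: [None, 14, 15, None, 43, 83, 71, None, None, 22, 75, None, None]


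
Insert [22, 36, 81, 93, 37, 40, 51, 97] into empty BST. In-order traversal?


Insert 22: root
Insert 36: R from 22
Insert 81: R from 22 -> R from 36
Insert 93: R from 22 -> R from 36 -> R from 81
Insert 37: R from 22 -> R from 36 -> L from 81
Insert 40: R from 22 -> R from 36 -> L from 81 -> R from 37
Insert 51: R from 22 -> R from 36 -> L from 81 -> R from 37 -> R from 40
Insert 97: R from 22 -> R from 36 -> R from 81 -> R from 93

In-order: [22, 36, 37, 40, 51, 81, 93, 97]


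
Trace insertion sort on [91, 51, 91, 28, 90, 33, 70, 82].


Initial: [91, 51, 91, 28, 90, 33, 70, 82]
Insert 51: [51, 91, 91, 28, 90, 33, 70, 82]
Insert 91: [51, 91, 91, 28, 90, 33, 70, 82]
Insert 28: [28, 51, 91, 91, 90, 33, 70, 82]
Insert 90: [28, 51, 90, 91, 91, 33, 70, 82]
Insert 33: [28, 33, 51, 90, 91, 91, 70, 82]
Insert 70: [28, 33, 51, 70, 90, 91, 91, 82]
Insert 82: [28, 33, 51, 70, 82, 90, 91, 91]

Sorted: [28, 33, 51, 70, 82, 90, 91, 91]


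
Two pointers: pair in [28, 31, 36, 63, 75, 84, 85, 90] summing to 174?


lo=0(28)+hi=7(90)=118
lo=1(31)+hi=7(90)=121
lo=2(36)+hi=7(90)=126
lo=3(63)+hi=7(90)=153
lo=4(75)+hi=7(90)=165
lo=5(84)+hi=7(90)=174

Yes: 84+90=174


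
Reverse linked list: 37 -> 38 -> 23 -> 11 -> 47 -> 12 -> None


Step 1: curr=37, set curr.next=prev(None) | reversed so far: 37
Step 2: curr=38, set curr.next=prev(37) | reversed so far: 38 -> 37
Step 3: curr=23, set curr.next=prev(38) | reversed so far: 23 -> 38 -> 37
Step 4: curr=11, set curr.next=prev(23) | reversed so far: 11 -> 23 -> 38 -> 37
Step 5: curr=47, set curr.next=prev(11) | reversed so far: 47 -> 11 -> 23 -> 38 -> 37
Step 6: curr=12, set curr.next=prev(47) | reversed so far: 12 -> 47 -> 11 -> 23 -> 38 -> 37

12 -> 47 -> 11 -> 23 -> 38 -> 37 -> None


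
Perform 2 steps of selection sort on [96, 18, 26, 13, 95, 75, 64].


Initial: [96, 18, 26, 13, 95, 75, 64]
Step 1: min=13 at 3
  Swap: [13, 18, 26, 96, 95, 75, 64]
Step 2: min=18 at 1
  Swap: [13, 18, 26, 96, 95, 75, 64]

After 2 steps: [13, 18, 26, 96, 95, 75, 64]


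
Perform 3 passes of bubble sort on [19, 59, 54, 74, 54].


Initial: [19, 59, 54, 74, 54]
Pass 1: [19, 54, 59, 54, 74] (2 swaps)
Pass 2: [19, 54, 54, 59, 74] (1 swaps)
Pass 3: [19, 54, 54, 59, 74] (0 swaps)

After 3 passes: [19, 54, 54, 59, 74]


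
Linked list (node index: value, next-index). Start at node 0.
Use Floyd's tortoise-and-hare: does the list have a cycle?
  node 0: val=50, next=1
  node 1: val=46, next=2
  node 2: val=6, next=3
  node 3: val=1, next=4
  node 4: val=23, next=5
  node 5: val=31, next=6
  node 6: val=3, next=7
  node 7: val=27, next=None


Floyd's tortoise (slow, +1) and hare (fast, +2):
  init: slow=0, fast=0
  step 1: slow=1, fast=2
  step 2: slow=2, fast=4
  step 3: slow=3, fast=6
  step 4: fast 6->7->None, no cycle

Cycle: no


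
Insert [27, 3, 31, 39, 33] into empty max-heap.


Insert 27: [27]
Insert 3: [27, 3]
Insert 31: [31, 3, 27]
Insert 39: [39, 31, 27, 3]
Insert 33: [39, 33, 27, 3, 31]

Final heap: [39, 33, 27, 3, 31]


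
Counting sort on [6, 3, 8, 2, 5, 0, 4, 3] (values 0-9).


Input: [6, 3, 8, 2, 5, 0, 4, 3]
Counts: [1, 0, 1, 2, 1, 1, 1, 0, 1, 0]

Sorted: [0, 2, 3, 3, 4, 5, 6, 8]


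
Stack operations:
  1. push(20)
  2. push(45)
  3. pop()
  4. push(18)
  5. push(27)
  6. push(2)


push(20) -> [20]
push(45) -> [20, 45]
pop()->45, [20]
push(18) -> [20, 18]
push(27) -> [20, 18, 27]
push(2) -> [20, 18, 27, 2]

Final stack: [20, 18, 27, 2]


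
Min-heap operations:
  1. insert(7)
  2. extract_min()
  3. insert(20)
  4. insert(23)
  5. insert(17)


insert(7) -> [7]
extract_min()->7, []
insert(20) -> [20]
insert(23) -> [20, 23]
insert(17) -> [17, 23, 20]

Final heap: [17, 23, 20]


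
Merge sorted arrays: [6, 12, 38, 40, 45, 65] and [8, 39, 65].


Take 6 from A
Take 8 from B
Take 12 from A
Take 38 from A
Take 39 from B
Take 40 from A
Take 45 from A
Take 65 from A

Merged: [6, 8, 12, 38, 39, 40, 45, 65, 65]


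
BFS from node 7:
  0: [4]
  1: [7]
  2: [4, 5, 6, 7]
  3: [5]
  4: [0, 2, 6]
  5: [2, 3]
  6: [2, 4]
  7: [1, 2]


Visit 7, enqueue [1, 2]
Visit 1, enqueue []
Visit 2, enqueue [4, 5, 6]
Visit 4, enqueue [0]
Visit 5, enqueue [3]
Visit 6, enqueue []
Visit 0, enqueue []
Visit 3, enqueue []

BFS order: [7, 1, 2, 4, 5, 6, 0, 3]


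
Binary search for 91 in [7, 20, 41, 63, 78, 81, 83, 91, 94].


Step 1: lo=0, hi=8, mid=4, val=78
Step 2: lo=5, hi=8, mid=6, val=83
Step 3: lo=7, hi=8, mid=7, val=91

Found at index 7


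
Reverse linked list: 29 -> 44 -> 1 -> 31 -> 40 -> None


Step 1: curr=29, set curr.next=prev(None) | reversed so far: 29
Step 2: curr=44, set curr.next=prev(29) | reversed so far: 44 -> 29
Step 3: curr=1, set curr.next=prev(44) | reversed so far: 1 -> 44 -> 29
Step 4: curr=31, set curr.next=prev(1) | reversed so far: 31 -> 1 -> 44 -> 29
Step 5: curr=40, set curr.next=prev(31) | reversed so far: 40 -> 31 -> 1 -> 44 -> 29

40 -> 31 -> 1 -> 44 -> 29 -> None


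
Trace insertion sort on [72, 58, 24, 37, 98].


Initial: [72, 58, 24, 37, 98]
Insert 58: [58, 72, 24, 37, 98]
Insert 24: [24, 58, 72, 37, 98]
Insert 37: [24, 37, 58, 72, 98]
Insert 98: [24, 37, 58, 72, 98]

Sorted: [24, 37, 58, 72, 98]


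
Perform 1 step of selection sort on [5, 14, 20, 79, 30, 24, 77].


Initial: [5, 14, 20, 79, 30, 24, 77]
Step 1: min=5 at 0
  Swap: [5, 14, 20, 79, 30, 24, 77]

After 1 step: [5, 14, 20, 79, 30, 24, 77]


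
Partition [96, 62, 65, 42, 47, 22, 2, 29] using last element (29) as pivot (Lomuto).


Pivot: 29
  22 <= 29: swap -> [22, 62, 65, 42, 47, 96, 2, 29]
  2 <= 29: swap -> [22, 2, 65, 42, 47, 96, 62, 29]
Place pivot at 2: [22, 2, 29, 42, 47, 96, 62, 65]

Partitioned: [22, 2, 29, 42, 47, 96, 62, 65]


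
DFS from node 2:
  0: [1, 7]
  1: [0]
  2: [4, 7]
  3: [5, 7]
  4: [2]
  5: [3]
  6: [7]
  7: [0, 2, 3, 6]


Visit 2, push [7, 4]
Visit 4, push []
Visit 7, push [6, 3, 0]
Visit 0, push [1]
Visit 1, push []
Visit 3, push [5]
Visit 5, push []
Visit 6, push []

DFS order: [2, 4, 7, 0, 1, 3, 5, 6]


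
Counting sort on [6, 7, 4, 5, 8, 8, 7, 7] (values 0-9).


Input: [6, 7, 4, 5, 8, 8, 7, 7]
Counts: [0, 0, 0, 0, 1, 1, 1, 3, 2, 0]

Sorted: [4, 5, 6, 7, 7, 7, 8, 8]


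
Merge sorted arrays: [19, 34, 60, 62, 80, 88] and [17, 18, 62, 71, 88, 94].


Take 17 from B
Take 18 from B
Take 19 from A
Take 34 from A
Take 60 from A
Take 62 from A
Take 62 from B
Take 71 from B
Take 80 from A
Take 88 from A

Merged: [17, 18, 19, 34, 60, 62, 62, 71, 80, 88, 88, 94]


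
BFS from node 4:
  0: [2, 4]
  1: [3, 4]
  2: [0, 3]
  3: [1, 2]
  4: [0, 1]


Visit 4, enqueue [0, 1]
Visit 0, enqueue [2]
Visit 1, enqueue [3]
Visit 2, enqueue []
Visit 3, enqueue []

BFS order: [4, 0, 1, 2, 3]


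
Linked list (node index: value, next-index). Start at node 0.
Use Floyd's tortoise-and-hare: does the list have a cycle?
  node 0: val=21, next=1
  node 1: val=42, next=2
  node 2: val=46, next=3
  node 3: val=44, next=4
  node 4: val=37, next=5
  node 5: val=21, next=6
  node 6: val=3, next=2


Floyd's tortoise (slow, +1) and hare (fast, +2):
  init: slow=0, fast=0
  step 1: slow=1, fast=2
  step 2: slow=2, fast=4
  step 3: slow=3, fast=6
  step 4: slow=4, fast=3
  step 5: slow=5, fast=5
  slow == fast at node 5: cycle detected

Cycle: yes


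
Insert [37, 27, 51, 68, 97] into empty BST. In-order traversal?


Insert 37: root
Insert 27: L from 37
Insert 51: R from 37
Insert 68: R from 37 -> R from 51
Insert 97: R from 37 -> R from 51 -> R from 68

In-order: [27, 37, 51, 68, 97]


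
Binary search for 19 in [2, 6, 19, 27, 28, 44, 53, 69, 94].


Step 1: lo=0, hi=8, mid=4, val=28
Step 2: lo=0, hi=3, mid=1, val=6
Step 3: lo=2, hi=3, mid=2, val=19

Found at index 2


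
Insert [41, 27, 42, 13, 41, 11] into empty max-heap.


Insert 41: [41]
Insert 27: [41, 27]
Insert 42: [42, 27, 41]
Insert 13: [42, 27, 41, 13]
Insert 41: [42, 41, 41, 13, 27]
Insert 11: [42, 41, 41, 13, 27, 11]

Final heap: [42, 41, 41, 13, 27, 11]


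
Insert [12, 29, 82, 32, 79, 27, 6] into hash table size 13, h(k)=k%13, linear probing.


Insert 12: h=12 -> slot 12
Insert 29: h=3 -> slot 3
Insert 82: h=4 -> slot 4
Insert 32: h=6 -> slot 6
Insert 79: h=1 -> slot 1
Insert 27: h=1, 1 probes -> slot 2
Insert 6: h=6, 1 probes -> slot 7

Table: [None, 79, 27, 29, 82, None, 32, 6, None, None, None, None, 12]


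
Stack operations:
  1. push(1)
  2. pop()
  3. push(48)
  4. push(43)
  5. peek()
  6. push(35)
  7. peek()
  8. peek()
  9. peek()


push(1) -> [1]
pop()->1, []
push(48) -> [48]
push(43) -> [48, 43]
peek()->43
push(35) -> [48, 43, 35]
peek()->35
peek()->35
peek()->35

Final stack: [48, 43, 35]


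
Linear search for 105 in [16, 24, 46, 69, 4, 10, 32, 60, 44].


i=0: 16!=105
i=1: 24!=105
i=2: 46!=105
i=3: 69!=105
i=4: 4!=105
i=5: 10!=105
i=6: 32!=105
i=7: 60!=105
i=8: 44!=105

Not found, 9 comps


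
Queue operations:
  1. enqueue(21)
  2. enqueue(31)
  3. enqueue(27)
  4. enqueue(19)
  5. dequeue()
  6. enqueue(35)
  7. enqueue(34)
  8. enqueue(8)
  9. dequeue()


enqueue(21) -> [21]
enqueue(31) -> [21, 31]
enqueue(27) -> [21, 31, 27]
enqueue(19) -> [21, 31, 27, 19]
dequeue()->21, [31, 27, 19]
enqueue(35) -> [31, 27, 19, 35]
enqueue(34) -> [31, 27, 19, 35, 34]
enqueue(8) -> [31, 27, 19, 35, 34, 8]
dequeue()->31, [27, 19, 35, 34, 8]

Final queue: [27, 19, 35, 34, 8]


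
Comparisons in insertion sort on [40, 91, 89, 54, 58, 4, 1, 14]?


Algorithm: insertion sort
Input: [40, 91, 89, 54, 58, 4, 1, 14]
Sorted: [1, 4, 14, 40, 54, 58, 89, 91]

26


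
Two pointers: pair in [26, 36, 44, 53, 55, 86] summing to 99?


lo=0(26)+hi=5(86)=112
lo=0(26)+hi=4(55)=81
lo=1(36)+hi=4(55)=91
lo=2(44)+hi=4(55)=99

Yes: 44+55=99


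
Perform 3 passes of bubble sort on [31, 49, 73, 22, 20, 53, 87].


Initial: [31, 49, 73, 22, 20, 53, 87]
Pass 1: [31, 49, 22, 20, 53, 73, 87] (3 swaps)
Pass 2: [31, 22, 20, 49, 53, 73, 87] (2 swaps)
Pass 3: [22, 20, 31, 49, 53, 73, 87] (2 swaps)

After 3 passes: [22, 20, 31, 49, 53, 73, 87]


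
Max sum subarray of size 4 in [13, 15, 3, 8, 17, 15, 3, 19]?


[0:4]: 39
[1:5]: 43
[2:6]: 43
[3:7]: 43
[4:8]: 54

Max: 54 at [4:8]


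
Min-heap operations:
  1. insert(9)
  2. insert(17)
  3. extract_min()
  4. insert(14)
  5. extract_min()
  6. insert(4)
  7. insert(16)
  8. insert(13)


insert(9) -> [9]
insert(17) -> [9, 17]
extract_min()->9, [17]
insert(14) -> [14, 17]
extract_min()->14, [17]
insert(4) -> [4, 17]
insert(16) -> [4, 17, 16]
insert(13) -> [4, 13, 16, 17]

Final heap: [4, 13, 16, 17]


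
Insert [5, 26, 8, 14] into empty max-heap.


Insert 5: [5]
Insert 26: [26, 5]
Insert 8: [26, 5, 8]
Insert 14: [26, 14, 8, 5]

Final heap: [26, 14, 8, 5]


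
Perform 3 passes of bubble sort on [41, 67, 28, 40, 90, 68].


Initial: [41, 67, 28, 40, 90, 68]
Pass 1: [41, 28, 40, 67, 68, 90] (3 swaps)
Pass 2: [28, 40, 41, 67, 68, 90] (2 swaps)
Pass 3: [28, 40, 41, 67, 68, 90] (0 swaps)

After 3 passes: [28, 40, 41, 67, 68, 90]


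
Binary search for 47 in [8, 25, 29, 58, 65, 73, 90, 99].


Step 1: lo=0, hi=7, mid=3, val=58
Step 2: lo=0, hi=2, mid=1, val=25
Step 3: lo=2, hi=2, mid=2, val=29

Not found


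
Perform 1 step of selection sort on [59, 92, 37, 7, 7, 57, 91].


Initial: [59, 92, 37, 7, 7, 57, 91]
Step 1: min=7 at 3
  Swap: [7, 92, 37, 59, 7, 57, 91]

After 1 step: [7, 92, 37, 59, 7, 57, 91]


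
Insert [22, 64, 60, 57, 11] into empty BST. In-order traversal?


Insert 22: root
Insert 64: R from 22
Insert 60: R from 22 -> L from 64
Insert 57: R from 22 -> L from 64 -> L from 60
Insert 11: L from 22

In-order: [11, 22, 57, 60, 64]


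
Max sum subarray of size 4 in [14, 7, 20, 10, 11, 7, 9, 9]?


[0:4]: 51
[1:5]: 48
[2:6]: 48
[3:7]: 37
[4:8]: 36

Max: 51 at [0:4]


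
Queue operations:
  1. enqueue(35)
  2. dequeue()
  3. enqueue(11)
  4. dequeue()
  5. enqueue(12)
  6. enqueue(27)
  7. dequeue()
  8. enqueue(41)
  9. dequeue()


enqueue(35) -> [35]
dequeue()->35, []
enqueue(11) -> [11]
dequeue()->11, []
enqueue(12) -> [12]
enqueue(27) -> [12, 27]
dequeue()->12, [27]
enqueue(41) -> [27, 41]
dequeue()->27, [41]

Final queue: [41]


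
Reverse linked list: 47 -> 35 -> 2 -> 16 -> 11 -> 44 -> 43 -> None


Step 1: curr=47, set curr.next=prev(None) | reversed so far: 47
Step 2: curr=35, set curr.next=prev(47) | reversed so far: 35 -> 47
Step 3: curr=2, set curr.next=prev(35) | reversed so far: 2 -> 35 -> 47
Step 4: curr=16, set curr.next=prev(2) | reversed so far: 16 -> 2 -> 35 -> 47
Step 5: curr=11, set curr.next=prev(16) | reversed so far: 11 -> 16 -> 2 -> 35 -> 47
Step 6: curr=44, set curr.next=prev(11) | reversed so far: 44 -> 11 -> 16 -> 2 -> 35 -> 47
Step 7: curr=43, set curr.next=prev(44) | reversed so far: 43 -> 44 -> 11 -> 16 -> 2 -> 35 -> 47

43 -> 44 -> 11 -> 16 -> 2 -> 35 -> 47 -> None


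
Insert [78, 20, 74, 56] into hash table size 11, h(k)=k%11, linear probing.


Insert 78: h=1 -> slot 1
Insert 20: h=9 -> slot 9
Insert 74: h=8 -> slot 8
Insert 56: h=1, 1 probes -> slot 2

Table: [None, 78, 56, None, None, None, None, None, 74, 20, None]


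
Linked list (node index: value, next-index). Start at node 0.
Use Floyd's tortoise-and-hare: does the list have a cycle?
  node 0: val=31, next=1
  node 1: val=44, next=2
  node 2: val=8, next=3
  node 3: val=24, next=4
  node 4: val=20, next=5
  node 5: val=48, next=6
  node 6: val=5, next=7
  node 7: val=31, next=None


Floyd's tortoise (slow, +1) and hare (fast, +2):
  init: slow=0, fast=0
  step 1: slow=1, fast=2
  step 2: slow=2, fast=4
  step 3: slow=3, fast=6
  step 4: fast 6->7->None, no cycle

Cycle: no


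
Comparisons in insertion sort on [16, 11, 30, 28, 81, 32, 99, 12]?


Algorithm: insertion sort
Input: [16, 11, 30, 28, 81, 32, 99, 12]
Sorted: [11, 12, 16, 28, 30, 32, 81, 99]

15


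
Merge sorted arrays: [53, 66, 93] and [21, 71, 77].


Take 21 from B
Take 53 from A
Take 66 from A
Take 71 from B
Take 77 from B

Merged: [21, 53, 66, 71, 77, 93]


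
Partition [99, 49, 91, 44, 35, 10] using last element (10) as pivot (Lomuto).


Pivot: 10
Place pivot at 0: [10, 49, 91, 44, 35, 99]

Partitioned: [10, 49, 91, 44, 35, 99]


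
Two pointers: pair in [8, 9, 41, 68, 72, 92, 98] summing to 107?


lo=0(8)+hi=6(98)=106
lo=1(9)+hi=6(98)=107

Yes: 9+98=107


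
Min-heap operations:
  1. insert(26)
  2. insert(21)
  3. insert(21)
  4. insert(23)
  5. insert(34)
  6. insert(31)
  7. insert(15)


insert(26) -> [26]
insert(21) -> [21, 26]
insert(21) -> [21, 26, 21]
insert(23) -> [21, 23, 21, 26]
insert(34) -> [21, 23, 21, 26, 34]
insert(31) -> [21, 23, 21, 26, 34, 31]
insert(15) -> [15, 23, 21, 26, 34, 31, 21]

Final heap: [15, 23, 21, 26, 34, 31, 21]


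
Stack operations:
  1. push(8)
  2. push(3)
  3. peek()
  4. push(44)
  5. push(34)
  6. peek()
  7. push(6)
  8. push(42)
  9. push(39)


push(8) -> [8]
push(3) -> [8, 3]
peek()->3
push(44) -> [8, 3, 44]
push(34) -> [8, 3, 44, 34]
peek()->34
push(6) -> [8, 3, 44, 34, 6]
push(42) -> [8, 3, 44, 34, 6, 42]
push(39) -> [8, 3, 44, 34, 6, 42, 39]

Final stack: [8, 3, 44, 34, 6, 42, 39]


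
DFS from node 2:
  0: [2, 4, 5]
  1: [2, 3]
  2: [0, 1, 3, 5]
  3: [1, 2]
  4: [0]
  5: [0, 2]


Visit 2, push [5, 3, 1, 0]
Visit 0, push [5, 4]
Visit 4, push []
Visit 5, push []
Visit 1, push [3]
Visit 3, push []

DFS order: [2, 0, 4, 5, 1, 3]


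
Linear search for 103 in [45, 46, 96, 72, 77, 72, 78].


i=0: 45!=103
i=1: 46!=103
i=2: 96!=103
i=3: 72!=103
i=4: 77!=103
i=5: 72!=103
i=6: 78!=103

Not found, 7 comps


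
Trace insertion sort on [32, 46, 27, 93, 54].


Initial: [32, 46, 27, 93, 54]
Insert 46: [32, 46, 27, 93, 54]
Insert 27: [27, 32, 46, 93, 54]
Insert 93: [27, 32, 46, 93, 54]
Insert 54: [27, 32, 46, 54, 93]

Sorted: [27, 32, 46, 54, 93]


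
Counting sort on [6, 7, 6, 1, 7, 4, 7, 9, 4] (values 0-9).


Input: [6, 7, 6, 1, 7, 4, 7, 9, 4]
Counts: [0, 1, 0, 0, 2, 0, 2, 3, 0, 1]

Sorted: [1, 4, 4, 6, 6, 7, 7, 7, 9]


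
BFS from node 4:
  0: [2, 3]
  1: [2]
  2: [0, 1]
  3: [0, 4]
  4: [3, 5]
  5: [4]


Visit 4, enqueue [3, 5]
Visit 3, enqueue [0]
Visit 5, enqueue []
Visit 0, enqueue [2]
Visit 2, enqueue [1]
Visit 1, enqueue []

BFS order: [4, 3, 5, 0, 2, 1]


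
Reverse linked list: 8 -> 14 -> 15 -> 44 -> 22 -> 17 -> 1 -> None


Step 1: curr=8, set curr.next=prev(None) | reversed so far: 8
Step 2: curr=14, set curr.next=prev(8) | reversed so far: 14 -> 8
Step 3: curr=15, set curr.next=prev(14) | reversed so far: 15 -> 14 -> 8
Step 4: curr=44, set curr.next=prev(15) | reversed so far: 44 -> 15 -> 14 -> 8
Step 5: curr=22, set curr.next=prev(44) | reversed so far: 22 -> 44 -> 15 -> 14 -> 8
Step 6: curr=17, set curr.next=prev(22) | reversed so far: 17 -> 22 -> 44 -> 15 -> 14 -> 8
Step 7: curr=1, set curr.next=prev(17) | reversed so far: 1 -> 17 -> 22 -> 44 -> 15 -> 14 -> 8

1 -> 17 -> 22 -> 44 -> 15 -> 14 -> 8 -> None


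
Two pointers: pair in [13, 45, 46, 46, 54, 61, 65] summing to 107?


lo=0(13)+hi=6(65)=78
lo=1(45)+hi=6(65)=110
lo=1(45)+hi=5(61)=106
lo=2(46)+hi=5(61)=107

Yes: 46+61=107


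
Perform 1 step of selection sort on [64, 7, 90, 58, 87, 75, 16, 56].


Initial: [64, 7, 90, 58, 87, 75, 16, 56]
Step 1: min=7 at 1
  Swap: [7, 64, 90, 58, 87, 75, 16, 56]

After 1 step: [7, 64, 90, 58, 87, 75, 16, 56]


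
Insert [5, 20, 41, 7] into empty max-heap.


Insert 5: [5]
Insert 20: [20, 5]
Insert 41: [41, 5, 20]
Insert 7: [41, 7, 20, 5]

Final heap: [41, 7, 20, 5]


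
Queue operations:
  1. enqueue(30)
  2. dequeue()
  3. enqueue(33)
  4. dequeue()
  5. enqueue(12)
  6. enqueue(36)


enqueue(30) -> [30]
dequeue()->30, []
enqueue(33) -> [33]
dequeue()->33, []
enqueue(12) -> [12]
enqueue(36) -> [12, 36]

Final queue: [12, 36]


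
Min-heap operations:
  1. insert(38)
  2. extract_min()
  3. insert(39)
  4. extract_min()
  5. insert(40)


insert(38) -> [38]
extract_min()->38, []
insert(39) -> [39]
extract_min()->39, []
insert(40) -> [40]

Final heap: [40]


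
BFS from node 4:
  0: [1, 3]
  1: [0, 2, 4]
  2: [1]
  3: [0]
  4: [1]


Visit 4, enqueue [1]
Visit 1, enqueue [0, 2]
Visit 0, enqueue [3]
Visit 2, enqueue []
Visit 3, enqueue []

BFS order: [4, 1, 0, 2, 3]


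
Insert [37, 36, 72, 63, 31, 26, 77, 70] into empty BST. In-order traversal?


Insert 37: root
Insert 36: L from 37
Insert 72: R from 37
Insert 63: R from 37 -> L from 72
Insert 31: L from 37 -> L from 36
Insert 26: L from 37 -> L from 36 -> L from 31
Insert 77: R from 37 -> R from 72
Insert 70: R from 37 -> L from 72 -> R from 63

In-order: [26, 31, 36, 37, 63, 70, 72, 77]


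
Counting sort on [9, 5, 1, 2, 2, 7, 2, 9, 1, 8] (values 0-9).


Input: [9, 5, 1, 2, 2, 7, 2, 9, 1, 8]
Counts: [0, 2, 3, 0, 0, 1, 0, 1, 1, 2]

Sorted: [1, 1, 2, 2, 2, 5, 7, 8, 9, 9]


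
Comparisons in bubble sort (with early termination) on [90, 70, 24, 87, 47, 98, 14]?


Algorithm: bubble sort (with early termination)
Input: [90, 70, 24, 87, 47, 98, 14]
Sorted: [14, 24, 47, 70, 87, 90, 98]

21


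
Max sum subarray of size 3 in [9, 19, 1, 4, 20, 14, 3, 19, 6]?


[0:3]: 29
[1:4]: 24
[2:5]: 25
[3:6]: 38
[4:7]: 37
[5:8]: 36
[6:9]: 28

Max: 38 at [3:6]


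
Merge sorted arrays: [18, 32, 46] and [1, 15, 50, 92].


Take 1 from B
Take 15 from B
Take 18 from A
Take 32 from A
Take 46 from A

Merged: [1, 15, 18, 32, 46, 50, 92]


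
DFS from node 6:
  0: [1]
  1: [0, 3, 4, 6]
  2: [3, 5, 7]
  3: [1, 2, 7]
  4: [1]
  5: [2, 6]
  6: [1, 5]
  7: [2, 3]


Visit 6, push [5, 1]
Visit 1, push [4, 3, 0]
Visit 0, push []
Visit 3, push [7, 2]
Visit 2, push [7, 5]
Visit 5, push []
Visit 7, push []
Visit 4, push []

DFS order: [6, 1, 0, 3, 2, 5, 7, 4]


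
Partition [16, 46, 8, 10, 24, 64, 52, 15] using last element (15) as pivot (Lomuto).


Pivot: 15
  8 <= 15: swap -> [8, 46, 16, 10, 24, 64, 52, 15]
  10 <= 15: swap -> [8, 10, 16, 46, 24, 64, 52, 15]
Place pivot at 2: [8, 10, 15, 46, 24, 64, 52, 16]

Partitioned: [8, 10, 15, 46, 24, 64, 52, 16]


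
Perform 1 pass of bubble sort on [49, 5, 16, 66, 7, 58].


Initial: [49, 5, 16, 66, 7, 58]
Pass 1: [5, 16, 49, 7, 58, 66] (4 swaps)

After 1 pass: [5, 16, 49, 7, 58, 66]


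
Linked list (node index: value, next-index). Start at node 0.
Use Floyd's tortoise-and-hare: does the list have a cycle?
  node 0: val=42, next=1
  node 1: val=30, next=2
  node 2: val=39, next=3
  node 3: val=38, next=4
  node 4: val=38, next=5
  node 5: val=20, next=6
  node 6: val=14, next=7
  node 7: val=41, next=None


Floyd's tortoise (slow, +1) and hare (fast, +2):
  init: slow=0, fast=0
  step 1: slow=1, fast=2
  step 2: slow=2, fast=4
  step 3: slow=3, fast=6
  step 4: fast 6->7->None, no cycle

Cycle: no


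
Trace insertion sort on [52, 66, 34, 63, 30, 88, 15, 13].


Initial: [52, 66, 34, 63, 30, 88, 15, 13]
Insert 66: [52, 66, 34, 63, 30, 88, 15, 13]
Insert 34: [34, 52, 66, 63, 30, 88, 15, 13]
Insert 63: [34, 52, 63, 66, 30, 88, 15, 13]
Insert 30: [30, 34, 52, 63, 66, 88, 15, 13]
Insert 88: [30, 34, 52, 63, 66, 88, 15, 13]
Insert 15: [15, 30, 34, 52, 63, 66, 88, 13]
Insert 13: [13, 15, 30, 34, 52, 63, 66, 88]

Sorted: [13, 15, 30, 34, 52, 63, 66, 88]


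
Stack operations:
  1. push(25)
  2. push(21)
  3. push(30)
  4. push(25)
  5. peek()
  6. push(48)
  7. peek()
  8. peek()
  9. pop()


push(25) -> [25]
push(21) -> [25, 21]
push(30) -> [25, 21, 30]
push(25) -> [25, 21, 30, 25]
peek()->25
push(48) -> [25, 21, 30, 25, 48]
peek()->48
peek()->48
pop()->48, [25, 21, 30, 25]

Final stack: [25, 21, 30, 25]


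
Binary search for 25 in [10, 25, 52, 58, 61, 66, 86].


Step 1: lo=0, hi=6, mid=3, val=58
Step 2: lo=0, hi=2, mid=1, val=25

Found at index 1


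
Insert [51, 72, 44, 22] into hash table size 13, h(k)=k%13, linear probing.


Insert 51: h=12 -> slot 12
Insert 72: h=7 -> slot 7
Insert 44: h=5 -> slot 5
Insert 22: h=9 -> slot 9

Table: [None, None, None, None, None, 44, None, 72, None, 22, None, None, 51]


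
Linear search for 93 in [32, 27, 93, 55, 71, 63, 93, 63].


i=0: 32!=93
i=1: 27!=93
i=2: 93==93 found!

Found at 2, 3 comps


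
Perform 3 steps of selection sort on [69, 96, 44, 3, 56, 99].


Initial: [69, 96, 44, 3, 56, 99]
Step 1: min=3 at 3
  Swap: [3, 96, 44, 69, 56, 99]
Step 2: min=44 at 2
  Swap: [3, 44, 96, 69, 56, 99]
Step 3: min=56 at 4
  Swap: [3, 44, 56, 69, 96, 99]

After 3 steps: [3, 44, 56, 69, 96, 99]


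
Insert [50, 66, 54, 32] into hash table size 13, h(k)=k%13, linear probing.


Insert 50: h=11 -> slot 11
Insert 66: h=1 -> slot 1
Insert 54: h=2 -> slot 2
Insert 32: h=6 -> slot 6

Table: [None, 66, 54, None, None, None, 32, None, None, None, None, 50, None]


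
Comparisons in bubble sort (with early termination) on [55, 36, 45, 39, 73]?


Algorithm: bubble sort (with early termination)
Input: [55, 36, 45, 39, 73]
Sorted: [36, 39, 45, 55, 73]

9


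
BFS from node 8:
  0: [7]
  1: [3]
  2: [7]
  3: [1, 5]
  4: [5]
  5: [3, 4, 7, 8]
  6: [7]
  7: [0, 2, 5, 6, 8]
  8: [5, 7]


Visit 8, enqueue [5, 7]
Visit 5, enqueue [3, 4]
Visit 7, enqueue [0, 2, 6]
Visit 3, enqueue [1]
Visit 4, enqueue []
Visit 0, enqueue []
Visit 2, enqueue []
Visit 6, enqueue []
Visit 1, enqueue []

BFS order: [8, 5, 7, 3, 4, 0, 2, 6, 1]


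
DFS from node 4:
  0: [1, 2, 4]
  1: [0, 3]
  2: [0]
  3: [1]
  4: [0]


Visit 4, push [0]
Visit 0, push [2, 1]
Visit 1, push [3]
Visit 3, push []
Visit 2, push []

DFS order: [4, 0, 1, 3, 2]


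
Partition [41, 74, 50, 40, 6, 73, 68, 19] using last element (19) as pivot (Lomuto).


Pivot: 19
  6 <= 19: swap -> [6, 74, 50, 40, 41, 73, 68, 19]
Place pivot at 1: [6, 19, 50, 40, 41, 73, 68, 74]

Partitioned: [6, 19, 50, 40, 41, 73, 68, 74]


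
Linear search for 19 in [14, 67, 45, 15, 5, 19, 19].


i=0: 14!=19
i=1: 67!=19
i=2: 45!=19
i=3: 15!=19
i=4: 5!=19
i=5: 19==19 found!

Found at 5, 6 comps
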